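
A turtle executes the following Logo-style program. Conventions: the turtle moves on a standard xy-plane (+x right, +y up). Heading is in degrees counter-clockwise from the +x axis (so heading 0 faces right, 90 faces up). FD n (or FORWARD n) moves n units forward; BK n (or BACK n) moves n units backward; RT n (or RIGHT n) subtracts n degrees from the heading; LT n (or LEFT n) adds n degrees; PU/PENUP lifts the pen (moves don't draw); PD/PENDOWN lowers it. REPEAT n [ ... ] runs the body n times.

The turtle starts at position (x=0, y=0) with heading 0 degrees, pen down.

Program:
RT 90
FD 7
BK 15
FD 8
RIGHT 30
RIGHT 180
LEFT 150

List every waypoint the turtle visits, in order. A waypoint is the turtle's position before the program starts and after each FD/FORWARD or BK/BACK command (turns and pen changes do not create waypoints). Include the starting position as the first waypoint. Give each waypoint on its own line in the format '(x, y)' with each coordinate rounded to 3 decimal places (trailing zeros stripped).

Answer: (0, 0)
(0, -7)
(0, 8)
(0, 0)

Derivation:
Executing turtle program step by step:
Start: pos=(0,0), heading=0, pen down
RT 90: heading 0 -> 270
FD 7: (0,0) -> (0,-7) [heading=270, draw]
BK 15: (0,-7) -> (0,8) [heading=270, draw]
FD 8: (0,8) -> (0,0) [heading=270, draw]
RT 30: heading 270 -> 240
RT 180: heading 240 -> 60
LT 150: heading 60 -> 210
Final: pos=(0,0), heading=210, 3 segment(s) drawn
Waypoints (4 total):
(0, 0)
(0, -7)
(0, 8)
(0, 0)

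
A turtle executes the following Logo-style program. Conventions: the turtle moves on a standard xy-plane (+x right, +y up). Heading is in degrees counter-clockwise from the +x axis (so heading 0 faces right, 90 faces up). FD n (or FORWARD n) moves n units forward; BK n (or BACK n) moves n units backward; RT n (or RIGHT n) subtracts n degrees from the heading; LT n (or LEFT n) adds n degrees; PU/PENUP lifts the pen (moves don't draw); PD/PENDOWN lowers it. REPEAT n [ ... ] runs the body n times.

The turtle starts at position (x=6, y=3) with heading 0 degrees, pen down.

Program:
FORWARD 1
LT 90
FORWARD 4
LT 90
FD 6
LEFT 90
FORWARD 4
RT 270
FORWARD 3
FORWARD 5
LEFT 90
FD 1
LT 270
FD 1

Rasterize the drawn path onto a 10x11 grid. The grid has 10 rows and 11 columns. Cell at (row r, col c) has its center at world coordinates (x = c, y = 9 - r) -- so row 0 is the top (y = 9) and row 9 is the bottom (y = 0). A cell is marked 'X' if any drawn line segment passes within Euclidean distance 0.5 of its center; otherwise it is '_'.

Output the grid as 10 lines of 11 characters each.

Segment 0: (6,3) -> (7,3)
Segment 1: (7,3) -> (7,7)
Segment 2: (7,7) -> (1,7)
Segment 3: (1,7) -> (1,3)
Segment 4: (1,3) -> (4,3)
Segment 5: (4,3) -> (9,3)
Segment 6: (9,3) -> (9,4)
Segment 7: (9,4) -> (10,4)

Answer: ___________
___________
_XXXXXXX___
_X_____X___
_X_____X___
_X_____X_XX
_XXXXXXXXX_
___________
___________
___________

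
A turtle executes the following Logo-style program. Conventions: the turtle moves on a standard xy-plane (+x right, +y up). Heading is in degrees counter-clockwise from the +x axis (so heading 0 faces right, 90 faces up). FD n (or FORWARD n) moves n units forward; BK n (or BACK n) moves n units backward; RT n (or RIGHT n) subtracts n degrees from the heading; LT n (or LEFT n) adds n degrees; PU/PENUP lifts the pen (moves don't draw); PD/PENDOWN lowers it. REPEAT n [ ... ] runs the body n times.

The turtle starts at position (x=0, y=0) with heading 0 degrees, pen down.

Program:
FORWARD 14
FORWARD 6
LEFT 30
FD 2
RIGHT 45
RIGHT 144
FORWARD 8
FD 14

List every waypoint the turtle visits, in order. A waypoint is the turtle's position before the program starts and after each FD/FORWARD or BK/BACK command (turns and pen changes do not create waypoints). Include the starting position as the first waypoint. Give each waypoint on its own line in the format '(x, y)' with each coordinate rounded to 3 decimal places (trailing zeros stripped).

Executing turtle program step by step:
Start: pos=(0,0), heading=0, pen down
FD 14: (0,0) -> (14,0) [heading=0, draw]
FD 6: (14,0) -> (20,0) [heading=0, draw]
LT 30: heading 0 -> 30
FD 2: (20,0) -> (21.732,1) [heading=30, draw]
RT 45: heading 30 -> 345
RT 144: heading 345 -> 201
FD 8: (21.732,1) -> (14.263,-1.867) [heading=201, draw]
FD 14: (14.263,-1.867) -> (1.193,-6.884) [heading=201, draw]
Final: pos=(1.193,-6.884), heading=201, 5 segment(s) drawn
Waypoints (6 total):
(0, 0)
(14, 0)
(20, 0)
(21.732, 1)
(14.263, -1.867)
(1.193, -6.884)

Answer: (0, 0)
(14, 0)
(20, 0)
(21.732, 1)
(14.263, -1.867)
(1.193, -6.884)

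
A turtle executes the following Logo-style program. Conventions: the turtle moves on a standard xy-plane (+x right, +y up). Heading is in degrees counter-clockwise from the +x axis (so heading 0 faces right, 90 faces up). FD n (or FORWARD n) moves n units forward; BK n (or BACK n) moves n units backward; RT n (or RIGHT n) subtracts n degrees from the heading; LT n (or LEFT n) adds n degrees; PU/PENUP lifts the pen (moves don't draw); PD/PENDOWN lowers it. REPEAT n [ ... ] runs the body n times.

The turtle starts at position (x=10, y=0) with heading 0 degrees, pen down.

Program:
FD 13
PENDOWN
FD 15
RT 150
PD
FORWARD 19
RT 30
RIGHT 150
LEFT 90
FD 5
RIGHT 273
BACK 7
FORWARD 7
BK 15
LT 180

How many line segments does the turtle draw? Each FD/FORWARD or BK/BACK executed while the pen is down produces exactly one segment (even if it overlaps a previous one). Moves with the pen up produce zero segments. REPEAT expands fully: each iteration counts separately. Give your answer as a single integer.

Executing turtle program step by step:
Start: pos=(10,0), heading=0, pen down
FD 13: (10,0) -> (23,0) [heading=0, draw]
PD: pen down
FD 15: (23,0) -> (38,0) [heading=0, draw]
RT 150: heading 0 -> 210
PD: pen down
FD 19: (38,0) -> (21.546,-9.5) [heading=210, draw]
RT 30: heading 210 -> 180
RT 150: heading 180 -> 30
LT 90: heading 30 -> 120
FD 5: (21.546,-9.5) -> (19.046,-5.17) [heading=120, draw]
RT 273: heading 120 -> 207
BK 7: (19.046,-5.17) -> (25.283,-1.992) [heading=207, draw]
FD 7: (25.283,-1.992) -> (19.046,-5.17) [heading=207, draw]
BK 15: (19.046,-5.17) -> (32.411,1.64) [heading=207, draw]
LT 180: heading 207 -> 27
Final: pos=(32.411,1.64), heading=27, 7 segment(s) drawn
Segments drawn: 7

Answer: 7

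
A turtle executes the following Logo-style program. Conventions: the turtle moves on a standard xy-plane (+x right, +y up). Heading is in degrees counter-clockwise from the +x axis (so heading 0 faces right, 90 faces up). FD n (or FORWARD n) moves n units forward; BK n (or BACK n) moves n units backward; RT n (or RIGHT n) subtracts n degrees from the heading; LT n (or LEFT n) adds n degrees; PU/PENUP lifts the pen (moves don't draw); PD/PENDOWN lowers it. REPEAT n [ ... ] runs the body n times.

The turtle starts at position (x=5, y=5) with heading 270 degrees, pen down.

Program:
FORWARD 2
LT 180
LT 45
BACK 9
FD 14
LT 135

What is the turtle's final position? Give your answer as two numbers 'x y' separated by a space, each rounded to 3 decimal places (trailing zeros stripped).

Executing turtle program step by step:
Start: pos=(5,5), heading=270, pen down
FD 2: (5,5) -> (5,3) [heading=270, draw]
LT 180: heading 270 -> 90
LT 45: heading 90 -> 135
BK 9: (5,3) -> (11.364,-3.364) [heading=135, draw]
FD 14: (11.364,-3.364) -> (1.464,6.536) [heading=135, draw]
LT 135: heading 135 -> 270
Final: pos=(1.464,6.536), heading=270, 3 segment(s) drawn

Answer: 1.464 6.536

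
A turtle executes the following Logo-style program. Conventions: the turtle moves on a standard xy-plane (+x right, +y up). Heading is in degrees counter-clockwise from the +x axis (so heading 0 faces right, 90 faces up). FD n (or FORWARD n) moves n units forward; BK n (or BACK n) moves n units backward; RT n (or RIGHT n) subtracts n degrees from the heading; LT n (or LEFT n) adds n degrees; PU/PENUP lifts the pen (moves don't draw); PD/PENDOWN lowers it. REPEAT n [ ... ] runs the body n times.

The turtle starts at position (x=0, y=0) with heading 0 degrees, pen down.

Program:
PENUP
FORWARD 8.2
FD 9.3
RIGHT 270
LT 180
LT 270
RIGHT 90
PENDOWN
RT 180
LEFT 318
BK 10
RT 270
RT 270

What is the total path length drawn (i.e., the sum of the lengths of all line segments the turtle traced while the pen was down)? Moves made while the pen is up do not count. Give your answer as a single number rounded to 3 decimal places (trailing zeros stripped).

Executing turtle program step by step:
Start: pos=(0,0), heading=0, pen down
PU: pen up
FD 8.2: (0,0) -> (8.2,0) [heading=0, move]
FD 9.3: (8.2,0) -> (17.5,0) [heading=0, move]
RT 270: heading 0 -> 90
LT 180: heading 90 -> 270
LT 270: heading 270 -> 180
RT 90: heading 180 -> 90
PD: pen down
RT 180: heading 90 -> 270
LT 318: heading 270 -> 228
BK 10: (17.5,0) -> (24.191,7.431) [heading=228, draw]
RT 270: heading 228 -> 318
RT 270: heading 318 -> 48
Final: pos=(24.191,7.431), heading=48, 1 segment(s) drawn

Segment lengths:
  seg 1: (17.5,0) -> (24.191,7.431), length = 10
Total = 10

Answer: 10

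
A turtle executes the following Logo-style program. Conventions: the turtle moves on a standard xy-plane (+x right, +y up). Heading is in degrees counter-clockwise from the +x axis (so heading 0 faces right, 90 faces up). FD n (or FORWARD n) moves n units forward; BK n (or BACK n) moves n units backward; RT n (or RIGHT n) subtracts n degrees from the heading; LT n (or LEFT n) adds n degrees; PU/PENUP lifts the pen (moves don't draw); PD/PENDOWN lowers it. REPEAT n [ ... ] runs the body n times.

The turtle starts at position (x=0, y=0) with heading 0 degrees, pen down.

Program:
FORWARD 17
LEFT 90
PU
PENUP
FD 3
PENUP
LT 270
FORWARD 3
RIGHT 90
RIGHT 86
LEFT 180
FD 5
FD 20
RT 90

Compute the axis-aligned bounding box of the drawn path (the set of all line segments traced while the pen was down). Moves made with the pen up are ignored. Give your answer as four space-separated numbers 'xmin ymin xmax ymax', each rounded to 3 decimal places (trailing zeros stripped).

Executing turtle program step by step:
Start: pos=(0,0), heading=0, pen down
FD 17: (0,0) -> (17,0) [heading=0, draw]
LT 90: heading 0 -> 90
PU: pen up
PU: pen up
FD 3: (17,0) -> (17,3) [heading=90, move]
PU: pen up
LT 270: heading 90 -> 0
FD 3: (17,3) -> (20,3) [heading=0, move]
RT 90: heading 0 -> 270
RT 86: heading 270 -> 184
LT 180: heading 184 -> 4
FD 5: (20,3) -> (24.988,3.349) [heading=4, move]
FD 20: (24.988,3.349) -> (44.939,4.744) [heading=4, move]
RT 90: heading 4 -> 274
Final: pos=(44.939,4.744), heading=274, 1 segment(s) drawn

Segment endpoints: x in {0, 17}, y in {0}
xmin=0, ymin=0, xmax=17, ymax=0

Answer: 0 0 17 0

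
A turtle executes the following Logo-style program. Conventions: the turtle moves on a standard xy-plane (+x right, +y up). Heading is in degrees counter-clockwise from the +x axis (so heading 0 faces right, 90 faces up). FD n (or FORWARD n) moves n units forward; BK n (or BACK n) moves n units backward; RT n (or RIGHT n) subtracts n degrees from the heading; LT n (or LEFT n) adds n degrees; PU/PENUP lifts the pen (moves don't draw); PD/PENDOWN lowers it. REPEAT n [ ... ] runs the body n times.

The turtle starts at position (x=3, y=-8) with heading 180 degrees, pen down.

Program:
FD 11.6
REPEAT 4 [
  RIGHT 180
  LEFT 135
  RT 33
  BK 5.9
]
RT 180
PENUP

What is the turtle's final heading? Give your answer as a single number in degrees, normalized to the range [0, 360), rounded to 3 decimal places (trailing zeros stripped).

Answer: 48

Derivation:
Executing turtle program step by step:
Start: pos=(3,-8), heading=180, pen down
FD 11.6: (3,-8) -> (-8.6,-8) [heading=180, draw]
REPEAT 4 [
  -- iteration 1/4 --
  RT 180: heading 180 -> 0
  LT 135: heading 0 -> 135
  RT 33: heading 135 -> 102
  BK 5.9: (-8.6,-8) -> (-7.373,-13.771) [heading=102, draw]
  -- iteration 2/4 --
  RT 180: heading 102 -> 282
  LT 135: heading 282 -> 57
  RT 33: heading 57 -> 24
  BK 5.9: (-7.373,-13.771) -> (-12.763,-16.171) [heading=24, draw]
  -- iteration 3/4 --
  RT 180: heading 24 -> 204
  LT 135: heading 204 -> 339
  RT 33: heading 339 -> 306
  BK 5.9: (-12.763,-16.171) -> (-16.231,-11.398) [heading=306, draw]
  -- iteration 4/4 --
  RT 180: heading 306 -> 126
  LT 135: heading 126 -> 261
  RT 33: heading 261 -> 228
  BK 5.9: (-16.231,-11.398) -> (-12.283,-7.013) [heading=228, draw]
]
RT 180: heading 228 -> 48
PU: pen up
Final: pos=(-12.283,-7.013), heading=48, 5 segment(s) drawn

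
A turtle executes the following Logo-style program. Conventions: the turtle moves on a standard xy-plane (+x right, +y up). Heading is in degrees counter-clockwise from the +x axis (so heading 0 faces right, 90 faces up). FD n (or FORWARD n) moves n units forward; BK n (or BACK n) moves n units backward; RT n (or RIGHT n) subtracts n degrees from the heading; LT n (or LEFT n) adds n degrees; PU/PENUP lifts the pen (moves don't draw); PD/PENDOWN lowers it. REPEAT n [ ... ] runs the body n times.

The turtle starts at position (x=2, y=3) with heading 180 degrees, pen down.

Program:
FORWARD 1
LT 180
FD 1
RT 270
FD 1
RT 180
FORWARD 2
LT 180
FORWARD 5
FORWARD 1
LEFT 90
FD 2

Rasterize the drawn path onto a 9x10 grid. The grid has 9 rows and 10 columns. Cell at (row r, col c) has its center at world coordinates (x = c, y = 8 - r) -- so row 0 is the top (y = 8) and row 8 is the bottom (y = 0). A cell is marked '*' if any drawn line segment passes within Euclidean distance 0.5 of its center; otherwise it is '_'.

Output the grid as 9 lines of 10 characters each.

Answer: ***_______
__*_______
__*_______
__*_______
__*_______
_**_______
__*_______
__________
__________

Derivation:
Segment 0: (2,3) -> (1,3)
Segment 1: (1,3) -> (2,3)
Segment 2: (2,3) -> (2,4)
Segment 3: (2,4) -> (2,2)
Segment 4: (2,2) -> (2,7)
Segment 5: (2,7) -> (2,8)
Segment 6: (2,8) -> (0,8)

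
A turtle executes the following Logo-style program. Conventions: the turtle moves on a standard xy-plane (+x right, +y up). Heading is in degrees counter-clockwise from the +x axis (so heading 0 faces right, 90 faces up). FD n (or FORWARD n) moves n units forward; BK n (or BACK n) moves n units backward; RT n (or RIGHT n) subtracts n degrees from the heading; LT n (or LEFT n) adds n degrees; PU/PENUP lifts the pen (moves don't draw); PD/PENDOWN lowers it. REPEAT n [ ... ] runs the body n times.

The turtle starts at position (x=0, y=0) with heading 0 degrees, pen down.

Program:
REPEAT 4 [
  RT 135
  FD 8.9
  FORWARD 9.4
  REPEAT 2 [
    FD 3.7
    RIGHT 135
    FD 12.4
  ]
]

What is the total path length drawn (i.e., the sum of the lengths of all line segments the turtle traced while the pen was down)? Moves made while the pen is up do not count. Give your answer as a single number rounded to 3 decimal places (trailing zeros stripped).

Executing turtle program step by step:
Start: pos=(0,0), heading=0, pen down
REPEAT 4 [
  -- iteration 1/4 --
  RT 135: heading 0 -> 225
  FD 8.9: (0,0) -> (-6.293,-6.293) [heading=225, draw]
  FD 9.4: (-6.293,-6.293) -> (-12.94,-12.94) [heading=225, draw]
  REPEAT 2 [
    -- iteration 1/2 --
    FD 3.7: (-12.94,-12.94) -> (-15.556,-15.556) [heading=225, draw]
    RT 135: heading 225 -> 90
    FD 12.4: (-15.556,-15.556) -> (-15.556,-3.156) [heading=90, draw]
    -- iteration 2/2 --
    FD 3.7: (-15.556,-3.156) -> (-15.556,0.544) [heading=90, draw]
    RT 135: heading 90 -> 315
    FD 12.4: (-15.556,0.544) -> (-6.788,-8.224) [heading=315, draw]
  ]
  -- iteration 2/4 --
  RT 135: heading 315 -> 180
  FD 8.9: (-6.788,-8.224) -> (-15.688,-8.224) [heading=180, draw]
  FD 9.4: (-15.688,-8.224) -> (-25.088,-8.224) [heading=180, draw]
  REPEAT 2 [
    -- iteration 1/2 --
    FD 3.7: (-25.088,-8.224) -> (-28.788,-8.224) [heading=180, draw]
    RT 135: heading 180 -> 45
    FD 12.4: (-28.788,-8.224) -> (-20.02,0.544) [heading=45, draw]
    -- iteration 2/2 --
    FD 3.7: (-20.02,0.544) -> (-17.404,3.16) [heading=45, draw]
    RT 135: heading 45 -> 270
    FD 12.4: (-17.404,3.16) -> (-17.404,-9.24) [heading=270, draw]
  ]
  -- iteration 3/4 --
  RT 135: heading 270 -> 135
  FD 8.9: (-17.404,-9.24) -> (-23.697,-2.947) [heading=135, draw]
  FD 9.4: (-23.697,-2.947) -> (-30.344,3.7) [heading=135, draw]
  REPEAT 2 [
    -- iteration 1/2 --
    FD 3.7: (-30.344,3.7) -> (-32.96,6.316) [heading=135, draw]
    RT 135: heading 135 -> 0
    FD 12.4: (-32.96,6.316) -> (-20.56,6.316) [heading=0, draw]
    -- iteration 2/2 --
    FD 3.7: (-20.56,6.316) -> (-16.86,6.316) [heading=0, draw]
    RT 135: heading 0 -> 225
    FD 12.4: (-16.86,6.316) -> (-25.628,-2.452) [heading=225, draw]
  ]
  -- iteration 4/4 --
  RT 135: heading 225 -> 90
  FD 8.9: (-25.628,-2.452) -> (-25.628,6.448) [heading=90, draw]
  FD 9.4: (-25.628,6.448) -> (-25.628,15.848) [heading=90, draw]
  REPEAT 2 [
    -- iteration 1/2 --
    FD 3.7: (-25.628,15.848) -> (-25.628,19.548) [heading=90, draw]
    RT 135: heading 90 -> 315
    FD 12.4: (-25.628,19.548) -> (-16.86,10.78) [heading=315, draw]
    -- iteration 2/2 --
    FD 3.7: (-16.86,10.78) -> (-14.244,8.164) [heading=315, draw]
    RT 135: heading 315 -> 180
    FD 12.4: (-14.244,8.164) -> (-26.644,8.164) [heading=180, draw]
  ]
]
Final: pos=(-26.644,8.164), heading=180, 24 segment(s) drawn

Segment lengths:
  seg 1: (0,0) -> (-6.293,-6.293), length = 8.9
  seg 2: (-6.293,-6.293) -> (-12.94,-12.94), length = 9.4
  seg 3: (-12.94,-12.94) -> (-15.556,-15.556), length = 3.7
  seg 4: (-15.556,-15.556) -> (-15.556,-3.156), length = 12.4
  seg 5: (-15.556,-3.156) -> (-15.556,0.544), length = 3.7
  seg 6: (-15.556,0.544) -> (-6.788,-8.224), length = 12.4
  seg 7: (-6.788,-8.224) -> (-15.688,-8.224), length = 8.9
  seg 8: (-15.688,-8.224) -> (-25.088,-8.224), length = 9.4
  seg 9: (-25.088,-8.224) -> (-28.788,-8.224), length = 3.7
  seg 10: (-28.788,-8.224) -> (-20.02,0.544), length = 12.4
  seg 11: (-20.02,0.544) -> (-17.404,3.16), length = 3.7
  seg 12: (-17.404,3.16) -> (-17.404,-9.24), length = 12.4
  seg 13: (-17.404,-9.24) -> (-23.697,-2.947), length = 8.9
  seg 14: (-23.697,-2.947) -> (-30.344,3.7), length = 9.4
  seg 15: (-30.344,3.7) -> (-32.96,6.316), length = 3.7
  seg 16: (-32.96,6.316) -> (-20.56,6.316), length = 12.4
  seg 17: (-20.56,6.316) -> (-16.86,6.316), length = 3.7
  seg 18: (-16.86,6.316) -> (-25.628,-2.452), length = 12.4
  seg 19: (-25.628,-2.452) -> (-25.628,6.448), length = 8.9
  seg 20: (-25.628,6.448) -> (-25.628,15.848), length = 9.4
  seg 21: (-25.628,15.848) -> (-25.628,19.548), length = 3.7
  seg 22: (-25.628,19.548) -> (-16.86,10.78), length = 12.4
  seg 23: (-16.86,10.78) -> (-14.244,8.164), length = 3.7
  seg 24: (-14.244,8.164) -> (-26.644,8.164), length = 12.4
Total = 202

Answer: 202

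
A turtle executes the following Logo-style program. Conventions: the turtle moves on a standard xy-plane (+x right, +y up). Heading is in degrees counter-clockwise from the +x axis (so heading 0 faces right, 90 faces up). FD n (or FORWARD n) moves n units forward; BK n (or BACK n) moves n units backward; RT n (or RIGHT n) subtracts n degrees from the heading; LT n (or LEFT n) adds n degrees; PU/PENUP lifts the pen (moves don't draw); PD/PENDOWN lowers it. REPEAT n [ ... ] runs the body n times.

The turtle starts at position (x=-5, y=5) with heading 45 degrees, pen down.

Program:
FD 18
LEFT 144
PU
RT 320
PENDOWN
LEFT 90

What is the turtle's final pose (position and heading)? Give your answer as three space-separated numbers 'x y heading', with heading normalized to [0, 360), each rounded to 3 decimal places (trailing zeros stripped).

Executing turtle program step by step:
Start: pos=(-5,5), heading=45, pen down
FD 18: (-5,5) -> (7.728,17.728) [heading=45, draw]
LT 144: heading 45 -> 189
PU: pen up
RT 320: heading 189 -> 229
PD: pen down
LT 90: heading 229 -> 319
Final: pos=(7.728,17.728), heading=319, 1 segment(s) drawn

Answer: 7.728 17.728 319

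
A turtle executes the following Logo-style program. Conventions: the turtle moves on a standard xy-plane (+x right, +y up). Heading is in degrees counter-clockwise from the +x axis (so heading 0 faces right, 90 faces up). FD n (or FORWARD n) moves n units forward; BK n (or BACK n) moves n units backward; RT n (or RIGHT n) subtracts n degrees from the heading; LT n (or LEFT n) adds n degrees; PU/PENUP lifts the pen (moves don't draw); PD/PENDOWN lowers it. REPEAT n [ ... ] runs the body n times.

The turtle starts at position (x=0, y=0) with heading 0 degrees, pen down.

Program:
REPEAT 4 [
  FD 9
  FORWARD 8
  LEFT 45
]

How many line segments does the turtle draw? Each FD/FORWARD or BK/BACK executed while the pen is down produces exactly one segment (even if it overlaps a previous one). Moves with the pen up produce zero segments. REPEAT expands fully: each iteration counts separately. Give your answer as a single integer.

Executing turtle program step by step:
Start: pos=(0,0), heading=0, pen down
REPEAT 4 [
  -- iteration 1/4 --
  FD 9: (0,0) -> (9,0) [heading=0, draw]
  FD 8: (9,0) -> (17,0) [heading=0, draw]
  LT 45: heading 0 -> 45
  -- iteration 2/4 --
  FD 9: (17,0) -> (23.364,6.364) [heading=45, draw]
  FD 8: (23.364,6.364) -> (29.021,12.021) [heading=45, draw]
  LT 45: heading 45 -> 90
  -- iteration 3/4 --
  FD 9: (29.021,12.021) -> (29.021,21.021) [heading=90, draw]
  FD 8: (29.021,21.021) -> (29.021,29.021) [heading=90, draw]
  LT 45: heading 90 -> 135
  -- iteration 4/4 --
  FD 9: (29.021,29.021) -> (22.657,35.385) [heading=135, draw]
  FD 8: (22.657,35.385) -> (17,41.042) [heading=135, draw]
  LT 45: heading 135 -> 180
]
Final: pos=(17,41.042), heading=180, 8 segment(s) drawn
Segments drawn: 8

Answer: 8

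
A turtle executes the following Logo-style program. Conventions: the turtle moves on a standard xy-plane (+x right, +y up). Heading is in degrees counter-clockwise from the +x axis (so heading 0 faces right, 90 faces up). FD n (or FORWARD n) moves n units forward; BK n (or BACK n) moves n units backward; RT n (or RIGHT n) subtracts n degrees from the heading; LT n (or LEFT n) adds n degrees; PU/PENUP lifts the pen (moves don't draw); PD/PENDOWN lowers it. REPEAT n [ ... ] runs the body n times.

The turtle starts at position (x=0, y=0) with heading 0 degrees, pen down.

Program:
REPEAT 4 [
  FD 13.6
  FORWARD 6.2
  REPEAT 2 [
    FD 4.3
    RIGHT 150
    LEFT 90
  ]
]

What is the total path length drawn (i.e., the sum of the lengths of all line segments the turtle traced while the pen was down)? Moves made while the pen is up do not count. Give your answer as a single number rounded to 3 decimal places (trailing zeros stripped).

Executing turtle program step by step:
Start: pos=(0,0), heading=0, pen down
REPEAT 4 [
  -- iteration 1/4 --
  FD 13.6: (0,0) -> (13.6,0) [heading=0, draw]
  FD 6.2: (13.6,0) -> (19.8,0) [heading=0, draw]
  REPEAT 2 [
    -- iteration 1/2 --
    FD 4.3: (19.8,0) -> (24.1,0) [heading=0, draw]
    RT 150: heading 0 -> 210
    LT 90: heading 210 -> 300
    -- iteration 2/2 --
    FD 4.3: (24.1,0) -> (26.25,-3.724) [heading=300, draw]
    RT 150: heading 300 -> 150
    LT 90: heading 150 -> 240
  ]
  -- iteration 2/4 --
  FD 13.6: (26.25,-3.724) -> (19.45,-15.502) [heading=240, draw]
  FD 6.2: (19.45,-15.502) -> (16.35,-20.871) [heading=240, draw]
  REPEAT 2 [
    -- iteration 1/2 --
    FD 4.3: (16.35,-20.871) -> (14.2,-24.595) [heading=240, draw]
    RT 150: heading 240 -> 90
    LT 90: heading 90 -> 180
    -- iteration 2/2 --
    FD 4.3: (14.2,-24.595) -> (9.9,-24.595) [heading=180, draw]
    RT 150: heading 180 -> 30
    LT 90: heading 30 -> 120
  ]
  -- iteration 3/4 --
  FD 13.6: (9.9,-24.595) -> (3.1,-12.817) [heading=120, draw]
  FD 6.2: (3.1,-12.817) -> (0,-7.448) [heading=120, draw]
  REPEAT 2 [
    -- iteration 1/2 --
    FD 4.3: (0,-7.448) -> (-2.15,-3.724) [heading=120, draw]
    RT 150: heading 120 -> 330
    LT 90: heading 330 -> 60
    -- iteration 2/2 --
    FD 4.3: (-2.15,-3.724) -> (0,0) [heading=60, draw]
    RT 150: heading 60 -> 270
    LT 90: heading 270 -> 0
  ]
  -- iteration 4/4 --
  FD 13.6: (0,0) -> (13.6,0) [heading=0, draw]
  FD 6.2: (13.6,0) -> (19.8,0) [heading=0, draw]
  REPEAT 2 [
    -- iteration 1/2 --
    FD 4.3: (19.8,0) -> (24.1,0) [heading=0, draw]
    RT 150: heading 0 -> 210
    LT 90: heading 210 -> 300
    -- iteration 2/2 --
    FD 4.3: (24.1,0) -> (26.25,-3.724) [heading=300, draw]
    RT 150: heading 300 -> 150
    LT 90: heading 150 -> 240
  ]
]
Final: pos=(26.25,-3.724), heading=240, 16 segment(s) drawn

Segment lengths:
  seg 1: (0,0) -> (13.6,0), length = 13.6
  seg 2: (13.6,0) -> (19.8,0), length = 6.2
  seg 3: (19.8,0) -> (24.1,0), length = 4.3
  seg 4: (24.1,0) -> (26.25,-3.724), length = 4.3
  seg 5: (26.25,-3.724) -> (19.45,-15.502), length = 13.6
  seg 6: (19.45,-15.502) -> (16.35,-20.871), length = 6.2
  seg 7: (16.35,-20.871) -> (14.2,-24.595), length = 4.3
  seg 8: (14.2,-24.595) -> (9.9,-24.595), length = 4.3
  seg 9: (9.9,-24.595) -> (3.1,-12.817), length = 13.6
  seg 10: (3.1,-12.817) -> (0,-7.448), length = 6.2
  seg 11: (0,-7.448) -> (-2.15,-3.724), length = 4.3
  seg 12: (-2.15,-3.724) -> (0,0), length = 4.3
  seg 13: (0,0) -> (13.6,0), length = 13.6
  seg 14: (13.6,0) -> (19.8,0), length = 6.2
  seg 15: (19.8,0) -> (24.1,0), length = 4.3
  seg 16: (24.1,0) -> (26.25,-3.724), length = 4.3
Total = 113.6

Answer: 113.6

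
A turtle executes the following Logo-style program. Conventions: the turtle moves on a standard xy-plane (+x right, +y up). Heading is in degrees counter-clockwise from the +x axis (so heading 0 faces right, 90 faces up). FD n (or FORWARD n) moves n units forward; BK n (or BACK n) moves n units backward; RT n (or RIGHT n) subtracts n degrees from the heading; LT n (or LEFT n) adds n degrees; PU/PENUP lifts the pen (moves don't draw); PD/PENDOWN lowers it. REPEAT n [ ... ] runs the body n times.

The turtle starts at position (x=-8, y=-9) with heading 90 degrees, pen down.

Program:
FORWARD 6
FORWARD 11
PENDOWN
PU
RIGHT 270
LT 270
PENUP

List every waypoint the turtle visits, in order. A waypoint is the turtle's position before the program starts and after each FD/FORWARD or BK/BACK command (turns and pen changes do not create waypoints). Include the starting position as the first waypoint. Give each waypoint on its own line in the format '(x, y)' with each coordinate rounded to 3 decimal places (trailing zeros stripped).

Answer: (-8, -9)
(-8, -3)
(-8, 8)

Derivation:
Executing turtle program step by step:
Start: pos=(-8,-9), heading=90, pen down
FD 6: (-8,-9) -> (-8,-3) [heading=90, draw]
FD 11: (-8,-3) -> (-8,8) [heading=90, draw]
PD: pen down
PU: pen up
RT 270: heading 90 -> 180
LT 270: heading 180 -> 90
PU: pen up
Final: pos=(-8,8), heading=90, 2 segment(s) drawn
Waypoints (3 total):
(-8, -9)
(-8, -3)
(-8, 8)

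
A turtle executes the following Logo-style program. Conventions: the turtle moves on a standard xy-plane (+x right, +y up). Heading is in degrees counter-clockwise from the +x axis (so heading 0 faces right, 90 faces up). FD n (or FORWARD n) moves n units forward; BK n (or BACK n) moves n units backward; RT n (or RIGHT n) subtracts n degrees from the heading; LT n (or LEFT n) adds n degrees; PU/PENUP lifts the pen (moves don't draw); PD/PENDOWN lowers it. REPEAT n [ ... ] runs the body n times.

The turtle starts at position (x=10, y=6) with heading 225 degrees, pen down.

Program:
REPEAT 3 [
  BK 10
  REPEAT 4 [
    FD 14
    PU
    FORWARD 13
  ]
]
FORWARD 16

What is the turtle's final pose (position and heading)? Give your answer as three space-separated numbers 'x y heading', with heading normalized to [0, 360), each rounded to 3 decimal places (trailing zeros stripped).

Answer: -209.203 -213.203 225

Derivation:
Executing turtle program step by step:
Start: pos=(10,6), heading=225, pen down
REPEAT 3 [
  -- iteration 1/3 --
  BK 10: (10,6) -> (17.071,13.071) [heading=225, draw]
  REPEAT 4 [
    -- iteration 1/4 --
    FD 14: (17.071,13.071) -> (7.172,3.172) [heading=225, draw]
    PU: pen up
    FD 13: (7.172,3.172) -> (-2.021,-6.021) [heading=225, move]
    -- iteration 2/4 --
    FD 14: (-2.021,-6.021) -> (-11.92,-15.92) [heading=225, move]
    PU: pen up
    FD 13: (-11.92,-15.92) -> (-21.113,-25.113) [heading=225, move]
    -- iteration 3/4 --
    FD 14: (-21.113,-25.113) -> (-31.012,-35.012) [heading=225, move]
    PU: pen up
    FD 13: (-31.012,-35.012) -> (-40.205,-44.205) [heading=225, move]
    -- iteration 4/4 --
    FD 14: (-40.205,-44.205) -> (-50.104,-54.104) [heading=225, move]
    PU: pen up
    FD 13: (-50.104,-54.104) -> (-59.296,-63.296) [heading=225, move]
  ]
  -- iteration 2/3 --
  BK 10: (-59.296,-63.296) -> (-52.225,-56.225) [heading=225, move]
  REPEAT 4 [
    -- iteration 1/4 --
    FD 14: (-52.225,-56.225) -> (-62.125,-66.125) [heading=225, move]
    PU: pen up
    FD 13: (-62.125,-66.125) -> (-71.317,-75.317) [heading=225, move]
    -- iteration 2/4 --
    FD 14: (-71.317,-75.317) -> (-81.217,-85.217) [heading=225, move]
    PU: pen up
    FD 13: (-81.217,-85.217) -> (-90.409,-94.409) [heading=225, move]
    -- iteration 3/4 --
    FD 14: (-90.409,-94.409) -> (-100.309,-104.309) [heading=225, move]
    PU: pen up
    FD 13: (-100.309,-104.309) -> (-109.501,-113.501) [heading=225, move]
    -- iteration 4/4 --
    FD 14: (-109.501,-113.501) -> (-119.401,-123.401) [heading=225, move]
    PU: pen up
    FD 13: (-119.401,-123.401) -> (-128.593,-132.593) [heading=225, move]
  ]
  -- iteration 3/3 --
  BK 10: (-128.593,-132.593) -> (-121.522,-125.522) [heading=225, move]
  REPEAT 4 [
    -- iteration 1/4 --
    FD 14: (-121.522,-125.522) -> (-131.421,-135.421) [heading=225, move]
    PU: pen up
    FD 13: (-131.421,-135.421) -> (-140.614,-144.614) [heading=225, move]
    -- iteration 2/4 --
    FD 14: (-140.614,-144.614) -> (-150.513,-154.513) [heading=225, move]
    PU: pen up
    FD 13: (-150.513,-154.513) -> (-159.706,-163.706) [heading=225, move]
    -- iteration 3/4 --
    FD 14: (-159.706,-163.706) -> (-169.605,-173.605) [heading=225, move]
    PU: pen up
    FD 13: (-169.605,-173.605) -> (-178.798,-182.798) [heading=225, move]
    -- iteration 4/4 --
    FD 14: (-178.798,-182.798) -> (-188.697,-192.697) [heading=225, move]
    PU: pen up
    FD 13: (-188.697,-192.697) -> (-197.889,-201.889) [heading=225, move]
  ]
]
FD 16: (-197.889,-201.889) -> (-209.203,-213.203) [heading=225, move]
Final: pos=(-209.203,-213.203), heading=225, 2 segment(s) drawn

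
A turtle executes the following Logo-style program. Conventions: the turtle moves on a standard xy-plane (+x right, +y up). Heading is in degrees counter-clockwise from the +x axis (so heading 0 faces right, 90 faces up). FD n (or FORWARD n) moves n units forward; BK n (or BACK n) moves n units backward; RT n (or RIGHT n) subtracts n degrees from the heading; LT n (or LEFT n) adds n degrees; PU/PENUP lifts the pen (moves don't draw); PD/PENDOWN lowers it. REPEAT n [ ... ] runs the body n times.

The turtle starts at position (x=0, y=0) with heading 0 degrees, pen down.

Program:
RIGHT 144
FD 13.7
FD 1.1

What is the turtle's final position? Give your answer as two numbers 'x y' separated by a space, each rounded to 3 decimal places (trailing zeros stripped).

Executing turtle program step by step:
Start: pos=(0,0), heading=0, pen down
RT 144: heading 0 -> 216
FD 13.7: (0,0) -> (-11.084,-8.053) [heading=216, draw]
FD 1.1: (-11.084,-8.053) -> (-11.973,-8.699) [heading=216, draw]
Final: pos=(-11.973,-8.699), heading=216, 2 segment(s) drawn

Answer: -11.973 -8.699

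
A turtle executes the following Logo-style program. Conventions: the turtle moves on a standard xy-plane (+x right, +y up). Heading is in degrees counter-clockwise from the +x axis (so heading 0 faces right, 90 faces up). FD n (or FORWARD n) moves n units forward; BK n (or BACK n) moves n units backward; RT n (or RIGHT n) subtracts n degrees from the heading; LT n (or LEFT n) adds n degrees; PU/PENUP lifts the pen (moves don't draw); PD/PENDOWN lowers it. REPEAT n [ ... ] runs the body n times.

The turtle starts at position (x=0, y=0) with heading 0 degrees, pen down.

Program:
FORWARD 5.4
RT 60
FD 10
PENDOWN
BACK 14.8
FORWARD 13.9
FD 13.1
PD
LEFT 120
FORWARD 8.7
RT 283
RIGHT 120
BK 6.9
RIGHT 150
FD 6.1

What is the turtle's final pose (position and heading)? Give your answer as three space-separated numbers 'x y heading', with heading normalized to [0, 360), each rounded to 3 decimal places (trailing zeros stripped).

Executing turtle program step by step:
Start: pos=(0,0), heading=0, pen down
FD 5.4: (0,0) -> (5.4,0) [heading=0, draw]
RT 60: heading 0 -> 300
FD 10: (5.4,0) -> (10.4,-8.66) [heading=300, draw]
PD: pen down
BK 14.8: (10.4,-8.66) -> (3,4.157) [heading=300, draw]
FD 13.9: (3,4.157) -> (9.95,-7.881) [heading=300, draw]
FD 13.1: (9.95,-7.881) -> (16.5,-19.226) [heading=300, draw]
PD: pen down
LT 120: heading 300 -> 60
FD 8.7: (16.5,-19.226) -> (20.85,-11.691) [heading=60, draw]
RT 283: heading 60 -> 137
RT 120: heading 137 -> 17
BK 6.9: (20.85,-11.691) -> (14.251,-13.709) [heading=17, draw]
RT 150: heading 17 -> 227
FD 6.1: (14.251,-13.709) -> (10.091,-18.17) [heading=227, draw]
Final: pos=(10.091,-18.17), heading=227, 8 segment(s) drawn

Answer: 10.091 -18.17 227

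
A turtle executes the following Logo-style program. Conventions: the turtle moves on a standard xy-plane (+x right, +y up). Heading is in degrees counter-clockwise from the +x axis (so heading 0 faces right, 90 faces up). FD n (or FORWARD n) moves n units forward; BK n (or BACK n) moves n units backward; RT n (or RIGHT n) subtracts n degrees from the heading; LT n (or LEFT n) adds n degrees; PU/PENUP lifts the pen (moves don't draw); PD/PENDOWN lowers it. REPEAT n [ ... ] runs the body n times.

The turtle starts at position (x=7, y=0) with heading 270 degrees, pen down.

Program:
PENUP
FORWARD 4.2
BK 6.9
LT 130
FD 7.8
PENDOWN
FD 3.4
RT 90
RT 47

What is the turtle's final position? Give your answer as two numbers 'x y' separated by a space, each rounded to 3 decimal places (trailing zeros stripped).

Answer: 15.58 9.899

Derivation:
Executing turtle program step by step:
Start: pos=(7,0), heading=270, pen down
PU: pen up
FD 4.2: (7,0) -> (7,-4.2) [heading=270, move]
BK 6.9: (7,-4.2) -> (7,2.7) [heading=270, move]
LT 130: heading 270 -> 40
FD 7.8: (7,2.7) -> (12.975,7.714) [heading=40, move]
PD: pen down
FD 3.4: (12.975,7.714) -> (15.58,9.899) [heading=40, draw]
RT 90: heading 40 -> 310
RT 47: heading 310 -> 263
Final: pos=(15.58,9.899), heading=263, 1 segment(s) drawn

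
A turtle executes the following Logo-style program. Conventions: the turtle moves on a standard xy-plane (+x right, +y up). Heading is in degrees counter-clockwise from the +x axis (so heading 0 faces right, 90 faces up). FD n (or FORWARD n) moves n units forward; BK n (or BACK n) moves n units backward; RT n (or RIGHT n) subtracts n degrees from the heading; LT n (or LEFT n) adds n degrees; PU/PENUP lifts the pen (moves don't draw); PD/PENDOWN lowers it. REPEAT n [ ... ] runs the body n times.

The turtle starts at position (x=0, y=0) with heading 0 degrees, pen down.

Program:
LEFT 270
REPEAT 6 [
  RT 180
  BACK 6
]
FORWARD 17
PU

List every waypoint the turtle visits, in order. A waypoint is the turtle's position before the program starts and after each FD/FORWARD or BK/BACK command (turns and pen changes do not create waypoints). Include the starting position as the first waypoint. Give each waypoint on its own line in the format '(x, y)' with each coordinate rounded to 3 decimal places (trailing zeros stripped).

Answer: (0, 0)
(0, -6)
(0, 0)
(0, -6)
(0, 0)
(0, -6)
(0, 0)
(0, -17)

Derivation:
Executing turtle program step by step:
Start: pos=(0,0), heading=0, pen down
LT 270: heading 0 -> 270
REPEAT 6 [
  -- iteration 1/6 --
  RT 180: heading 270 -> 90
  BK 6: (0,0) -> (0,-6) [heading=90, draw]
  -- iteration 2/6 --
  RT 180: heading 90 -> 270
  BK 6: (0,-6) -> (0,0) [heading=270, draw]
  -- iteration 3/6 --
  RT 180: heading 270 -> 90
  BK 6: (0,0) -> (0,-6) [heading=90, draw]
  -- iteration 4/6 --
  RT 180: heading 90 -> 270
  BK 6: (0,-6) -> (0,0) [heading=270, draw]
  -- iteration 5/6 --
  RT 180: heading 270 -> 90
  BK 6: (0,0) -> (0,-6) [heading=90, draw]
  -- iteration 6/6 --
  RT 180: heading 90 -> 270
  BK 6: (0,-6) -> (0,0) [heading=270, draw]
]
FD 17: (0,0) -> (0,-17) [heading=270, draw]
PU: pen up
Final: pos=(0,-17), heading=270, 7 segment(s) drawn
Waypoints (8 total):
(0, 0)
(0, -6)
(0, 0)
(0, -6)
(0, 0)
(0, -6)
(0, 0)
(0, -17)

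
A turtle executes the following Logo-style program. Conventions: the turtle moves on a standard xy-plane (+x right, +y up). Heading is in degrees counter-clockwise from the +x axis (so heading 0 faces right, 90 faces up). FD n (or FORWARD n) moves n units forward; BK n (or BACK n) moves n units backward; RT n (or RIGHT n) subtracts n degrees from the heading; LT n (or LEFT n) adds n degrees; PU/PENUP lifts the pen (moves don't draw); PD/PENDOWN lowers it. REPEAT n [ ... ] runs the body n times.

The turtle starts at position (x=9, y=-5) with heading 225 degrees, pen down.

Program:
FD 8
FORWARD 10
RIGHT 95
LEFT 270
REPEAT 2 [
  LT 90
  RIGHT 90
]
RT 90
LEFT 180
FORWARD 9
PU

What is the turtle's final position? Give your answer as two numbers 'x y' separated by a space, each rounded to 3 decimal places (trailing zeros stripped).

Answer: -9.513 -10.834

Derivation:
Executing turtle program step by step:
Start: pos=(9,-5), heading=225, pen down
FD 8: (9,-5) -> (3.343,-10.657) [heading=225, draw]
FD 10: (3.343,-10.657) -> (-3.728,-17.728) [heading=225, draw]
RT 95: heading 225 -> 130
LT 270: heading 130 -> 40
REPEAT 2 [
  -- iteration 1/2 --
  LT 90: heading 40 -> 130
  RT 90: heading 130 -> 40
  -- iteration 2/2 --
  LT 90: heading 40 -> 130
  RT 90: heading 130 -> 40
]
RT 90: heading 40 -> 310
LT 180: heading 310 -> 130
FD 9: (-3.728,-17.728) -> (-9.513,-10.834) [heading=130, draw]
PU: pen up
Final: pos=(-9.513,-10.834), heading=130, 3 segment(s) drawn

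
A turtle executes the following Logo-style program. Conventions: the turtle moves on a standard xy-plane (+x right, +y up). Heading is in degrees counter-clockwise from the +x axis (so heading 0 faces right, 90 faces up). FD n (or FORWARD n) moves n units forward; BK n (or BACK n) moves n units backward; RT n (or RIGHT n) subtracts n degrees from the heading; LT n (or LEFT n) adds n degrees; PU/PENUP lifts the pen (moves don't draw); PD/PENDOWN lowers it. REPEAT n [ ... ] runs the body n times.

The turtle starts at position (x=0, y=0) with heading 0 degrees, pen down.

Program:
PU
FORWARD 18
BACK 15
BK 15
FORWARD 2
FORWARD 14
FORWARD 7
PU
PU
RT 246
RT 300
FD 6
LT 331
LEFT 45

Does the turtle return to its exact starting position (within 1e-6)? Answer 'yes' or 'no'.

Answer: no

Derivation:
Executing turtle program step by step:
Start: pos=(0,0), heading=0, pen down
PU: pen up
FD 18: (0,0) -> (18,0) [heading=0, move]
BK 15: (18,0) -> (3,0) [heading=0, move]
BK 15: (3,0) -> (-12,0) [heading=0, move]
FD 2: (-12,0) -> (-10,0) [heading=0, move]
FD 14: (-10,0) -> (4,0) [heading=0, move]
FD 7: (4,0) -> (11,0) [heading=0, move]
PU: pen up
PU: pen up
RT 246: heading 0 -> 114
RT 300: heading 114 -> 174
FD 6: (11,0) -> (5.033,0.627) [heading=174, move]
LT 331: heading 174 -> 145
LT 45: heading 145 -> 190
Final: pos=(5.033,0.627), heading=190, 0 segment(s) drawn

Start position: (0, 0)
Final position: (5.033, 0.627)
Distance = 5.072; >= 1e-6 -> NOT closed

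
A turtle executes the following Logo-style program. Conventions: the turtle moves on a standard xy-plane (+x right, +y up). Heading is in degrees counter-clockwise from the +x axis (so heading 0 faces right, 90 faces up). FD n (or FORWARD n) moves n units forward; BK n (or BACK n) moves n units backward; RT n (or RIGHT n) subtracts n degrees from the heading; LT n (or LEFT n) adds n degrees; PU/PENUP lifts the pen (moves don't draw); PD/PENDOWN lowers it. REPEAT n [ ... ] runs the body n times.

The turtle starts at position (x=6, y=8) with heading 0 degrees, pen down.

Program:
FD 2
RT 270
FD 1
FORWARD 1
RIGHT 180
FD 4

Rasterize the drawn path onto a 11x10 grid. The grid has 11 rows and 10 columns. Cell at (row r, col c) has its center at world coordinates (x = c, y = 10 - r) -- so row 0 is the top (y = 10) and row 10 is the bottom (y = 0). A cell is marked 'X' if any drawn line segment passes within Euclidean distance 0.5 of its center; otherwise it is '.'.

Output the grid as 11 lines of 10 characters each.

Answer: ........X.
........X.
......XXX.
........X.
........X.
..........
..........
..........
..........
..........
..........

Derivation:
Segment 0: (6,8) -> (8,8)
Segment 1: (8,8) -> (8,9)
Segment 2: (8,9) -> (8,10)
Segment 3: (8,10) -> (8,6)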